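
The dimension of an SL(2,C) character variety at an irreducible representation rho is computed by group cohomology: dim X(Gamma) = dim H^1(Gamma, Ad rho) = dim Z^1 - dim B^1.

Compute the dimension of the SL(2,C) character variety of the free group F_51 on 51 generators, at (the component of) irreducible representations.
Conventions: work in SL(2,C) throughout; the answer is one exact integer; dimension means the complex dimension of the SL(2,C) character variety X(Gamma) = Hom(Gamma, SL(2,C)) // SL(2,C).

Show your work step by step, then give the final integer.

150

Gamma = F_51 has 51 generators and no relators.
So Z^1 = (sl_2)^51 in full: dim Z^1 = 153.
dim B^1 = 3: the coboundary map is injective because an irreducible image has centralizer 0 in sl_2.
dim X = dim H^1 = dim Z^1 - dim B^1 = 153 - 3 = 150.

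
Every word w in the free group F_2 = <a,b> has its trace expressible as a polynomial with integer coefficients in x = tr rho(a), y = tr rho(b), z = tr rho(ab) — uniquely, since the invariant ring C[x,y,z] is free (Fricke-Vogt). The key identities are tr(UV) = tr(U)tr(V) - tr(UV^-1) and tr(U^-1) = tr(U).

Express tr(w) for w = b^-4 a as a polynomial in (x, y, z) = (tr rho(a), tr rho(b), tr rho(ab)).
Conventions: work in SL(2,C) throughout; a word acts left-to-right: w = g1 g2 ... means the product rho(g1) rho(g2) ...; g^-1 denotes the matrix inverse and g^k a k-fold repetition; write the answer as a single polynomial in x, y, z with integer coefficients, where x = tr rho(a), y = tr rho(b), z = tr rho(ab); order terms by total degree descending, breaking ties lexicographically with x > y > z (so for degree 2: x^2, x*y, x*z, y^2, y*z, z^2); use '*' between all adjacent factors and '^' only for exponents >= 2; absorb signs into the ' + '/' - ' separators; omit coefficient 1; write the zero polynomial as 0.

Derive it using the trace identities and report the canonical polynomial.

trace(a b^-1) = trace(a) trace(b) - trace(a b)   [inverse elimination on b] = x*y - z
trace(a b^-2) = trace(a b^-1) trace(b) - trace(a)   [inverse elimination on b] = x*y^2 - y*z - x
trace(b^-3 a) = trace(a b^-2) trace(b) - trace(a b^-1)   [inverse elimination on b] = x*y^3 - y^2*z - 2*x*y + z
reduce: trace(b^-4 a) = trace(b^-3 a) trace(b) - trace(b^-3 a b)   [inverse elimination on b] = x*y^4 - y^3*z - 3*x*y^2 + 2*y*z + x

x*y^4 - y^3*z - 3*x*y^2 + 2*y*z + x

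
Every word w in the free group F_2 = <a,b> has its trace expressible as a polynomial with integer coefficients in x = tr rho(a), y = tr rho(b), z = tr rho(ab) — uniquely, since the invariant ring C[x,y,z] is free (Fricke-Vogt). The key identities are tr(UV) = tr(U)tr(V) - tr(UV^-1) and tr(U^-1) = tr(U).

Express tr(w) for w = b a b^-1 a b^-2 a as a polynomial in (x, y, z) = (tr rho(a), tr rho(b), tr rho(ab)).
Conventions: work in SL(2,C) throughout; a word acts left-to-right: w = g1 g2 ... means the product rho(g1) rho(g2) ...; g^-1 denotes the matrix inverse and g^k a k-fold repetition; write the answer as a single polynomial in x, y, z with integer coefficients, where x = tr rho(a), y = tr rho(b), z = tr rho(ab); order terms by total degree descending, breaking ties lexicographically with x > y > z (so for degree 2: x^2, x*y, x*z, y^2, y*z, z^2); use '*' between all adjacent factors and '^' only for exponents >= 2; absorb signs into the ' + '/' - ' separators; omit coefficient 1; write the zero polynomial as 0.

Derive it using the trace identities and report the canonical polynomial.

x^2*y^3*z - x*y^4 - 2*x*y^2*z^2 - x^2*y*z + y^3*z + y*z^3 + 3*x*y^2 + x*z^2 - 3*y*z - x

tr(b a^2) = tr(a) * tr(b a) - tr(b) = x*z - y
tr(a b a^2) = tr(a) * tr(b a^2) - tr(b a) = x^2*z - x*y - z
tr(b a b a) = tr(b a) * tr(b a) - tr(1) = z^2 - 2
tr(b a b) = tr(b) * tr(a b) - tr(a) = y*z - x
tr(a b a^2 b) = tr(a) * tr(b a b a) - tr(b a b) = x*z^2 - y*z - x
tr(b^-1 a b a^2) = tr(a b a^2) * tr(b) - tr(a b a^2 b) = x^2*y*z - x*y^2 - x*z^2 + x
tr(a b^-2 a b a) = tr(b^-1 a b a^2) * tr(b) - tr(b^-1 a b a^2 b) = x^2*y^2*z - x*y^3 - x*y*z^2 - x^2*z + 2*x*y + z
tr(a b a b a b) = tr(b a b a) * tr(b a) - tr(a b) = z^3 - 3*z
tr(b^-1 a b a b a) = tr(a b a b a) * tr(b) - tr(a b a b a b) = x*y*z^2 - y^2*z - z^3 - x*y + 3*z
tr(a b^-2 a b a b) = tr(b^-1 a b a b a) * tr(b) - tr(b^-1 a b a b a b) = x*y^2*z^2 - y^3*z - y*z^3 - x*y^2 - x*z^2 + 4*y*z + x
tr(b a b^-1 a b^-2 a) = tr(a b^-2 a b a) * tr(b) - tr(a b^-2 a b a b) = x^2*y^3*z - x*y^4 - 2*x*y^2*z^2 - x^2*y*z + y^3*z + y*z^3 + 3*x*y^2 + x*z^2 - 3*y*z - x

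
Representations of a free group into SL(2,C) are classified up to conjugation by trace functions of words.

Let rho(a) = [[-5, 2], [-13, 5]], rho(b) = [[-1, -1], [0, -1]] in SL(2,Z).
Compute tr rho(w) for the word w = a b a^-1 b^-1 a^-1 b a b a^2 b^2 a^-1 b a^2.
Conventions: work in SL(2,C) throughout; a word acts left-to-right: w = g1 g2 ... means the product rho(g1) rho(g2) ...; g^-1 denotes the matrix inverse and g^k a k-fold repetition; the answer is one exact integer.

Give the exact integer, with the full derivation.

1116011

rho(a) = [[-5, 2], [-13, 5]]
... * rho(b) = [[-1, -1], [0, -1]]  ->  [[5, 3], [13, 8]]
... * rho(a^-1) = [[5, -2], [13, -5]]  ->  [[64, -25], [169, -66]]
... * rho(b^-1) = [[-1, 1], [0, -1]]  ->  [[-64, 89], [-169, 235]]
... * rho(a^-1) = [[5, -2], [13, -5]]  ->  [[837, -317], [2210, -837]]
... * rho(b) = [[-1, -1], [0, -1]]  ->  [[-837, -520], [-2210, -1373]]
... * rho(a) = [[-5, 2], [-13, 5]]  ->  [[10945, -4274], [28899, -11285]]
... * rho(b) = [[-1, -1], [0, -1]]  ->  [[-10945, -6671], [-28899, -17614]]
... * rho(a) = [[-5, 2], [-13, 5]]  ->  [[141448, -55245], [373477, -145868]]
... * rho(a) = [[-5, 2], [-13, 5]]  ->  [[10945, 6671], [28899, 17614]]
... * rho(b) = [[-1, -1], [0, -1]]  ->  [[-10945, -17616], [-28899, -46513]]
... * rho(b) = [[-1, -1], [0, -1]]  ->  [[10945, 28561], [28899, 75412]]
... * rho(a^-1) = [[5, -2], [13, -5]]  ->  [[426018, -164695], [1124851, -434858]]
... * rho(b) = [[-1, -1], [0, -1]]  ->  [[-426018, -261323], [-1124851, -689993]]
... * rho(a) = [[-5, 2], [-13, 5]]  ->  [[5527289, -2158651], [14594164, -5699667]]
... * rho(a) = [[-5, 2], [-13, 5]]  ->  [[426018, 261323], [1124851, 689993]]
tr = 426018 + 689993 = 1116011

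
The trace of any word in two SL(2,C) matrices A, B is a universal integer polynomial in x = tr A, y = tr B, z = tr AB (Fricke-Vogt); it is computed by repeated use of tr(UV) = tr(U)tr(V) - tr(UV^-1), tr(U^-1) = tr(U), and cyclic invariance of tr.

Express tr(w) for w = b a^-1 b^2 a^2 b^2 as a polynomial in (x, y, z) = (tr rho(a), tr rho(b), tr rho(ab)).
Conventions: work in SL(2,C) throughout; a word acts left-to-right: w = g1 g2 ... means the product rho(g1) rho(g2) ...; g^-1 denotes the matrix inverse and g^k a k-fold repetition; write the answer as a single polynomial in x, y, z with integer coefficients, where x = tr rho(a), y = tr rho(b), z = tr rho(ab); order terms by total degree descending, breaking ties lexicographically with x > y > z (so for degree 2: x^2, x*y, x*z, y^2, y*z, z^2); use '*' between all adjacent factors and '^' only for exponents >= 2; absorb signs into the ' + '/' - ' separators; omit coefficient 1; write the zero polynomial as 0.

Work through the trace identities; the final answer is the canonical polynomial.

tr(b^2 a) = tr(b)*tr(a b) - tr(a) = y*z - x
tr(b^2) = tr(b)*tr(b) - tr(1) = y^2 - 2
tr(a^2 b^2) = tr(a)*tr(b^2 a) - tr(b^2) = x*y*z - x^2 - y^2 + 2
tr(a^2 b) = tr(a)*tr(b a) - tr(b) = x*z - y
tr(a^2 b^3) = tr(b)*tr(a^2 b^2) - tr(a^2 b) = x*y^2*z - x^2*y - y^3 - x*z + 3*y
tr(b^2 a^2 b^2) = tr(b)*tr(a^2 b^3) - tr(a^2 b^2) = x*y^3*z - x^2*y^2 - y^4 - 2*x*y*z + x^2 + 4*y^2 - 2
tr(b^2 a^2 b^3) = tr(b)*tr(b^2 a^2 b^2) - tr(b^2 a^2 b) = x*y^4*z - x^2*y^3 - y^5 - 3*x*y^2*z + 2*x^2*y + 5*y^3 + x*z - 5*y
tr(a b a b) = tr(b a)*tr(b a) - tr(1)   [split at repeated b] = z^2 - 2
tr(a b^2 a b) = tr(b)*tr(a b a b) - tr(a b a) = y*z^2 - x*z - y
tr(b^2 a b^2 a) = tr(b)*tr(a b^2 a b) - tr(a b^2 a) = y^2*z^2 - 2*x*y*z + x^2 - 2
tr(b^2 a b) = tr(b)*tr(b a b) - tr(b a) = y^2*z - x*y - z
tr(b^2 a b^2) = tr(b)*tr(b^2 a b) - tr(b^2 a) = y^3*z - x*y^2 - 2*y*z + x
tr(b a b^2 a^2 b) = tr(a)*tr(b^2 a b^2 a) - tr(b^2 a b^2) = x*y^2*z^2 - 2*x^2*y*z - y^3*z + x^3 + x*y^2 + 2*y*z - 3*x
tr(a^2 b a b) = tr(a)*tr(b a b a) - tr(b a b) = x*z^2 - y*z - x
tr(a^2 b a) = tr(a)*tr(b a^2) - tr(b a) = x^2*z - x*y - z
tr(b a b^2 a^2) = tr(b)*tr(a^2 b a b) - tr(a^2 b a) = x*y*z^2 - x^2*z - y^2*z + z
tr(b^2 a^2 b^3 a) = tr(b)*tr(b a b^2 a^2 b) - tr(b a b^2 a^2) = x*y^3*z^2 - 2*x^2*y^2*z - y^4*z + x^3*y + x*y^3 - x*y*z^2 + x^2*z + 3*y^2*z - 3*x*y - z
tr(b a^-1 b^2 a^2 b^2) = tr(b^2 a^2 b^3)*tr(a) - tr(b^2 a^2 b^3 a) = x^2*y^4*z - x^3*y^3 - x*y^5 - x*y^3*z^2 - x^2*y^2*z + y^4*z + x^3*y + 4*x*y^3 + x*y*z^2 - 3*y^2*z - 2*x*y + z

x^2*y^4*z - x^3*y^3 - x*y^5 - x*y^3*z^2 - x^2*y^2*z + y^4*z + x^3*y + 4*x*y^3 + x*y*z^2 - 3*y^2*z - 2*x*y + z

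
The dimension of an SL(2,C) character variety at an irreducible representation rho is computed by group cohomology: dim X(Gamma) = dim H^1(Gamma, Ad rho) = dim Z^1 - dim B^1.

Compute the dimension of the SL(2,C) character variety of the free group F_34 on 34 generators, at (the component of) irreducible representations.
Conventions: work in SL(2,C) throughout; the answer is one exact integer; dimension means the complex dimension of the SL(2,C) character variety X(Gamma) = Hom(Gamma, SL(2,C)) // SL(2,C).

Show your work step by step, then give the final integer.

Here Gamma is free of rank 34 — no relator constrains a cocycle.
Z^1(Gamma, Ad rho) = (sl_2)^34: a cocycle is a free choice of one sl_2 vector per generator, so dim Z^1 = 3*34 = 102.
Irreducibility makes the coboundary map sl_2 -> Z^1 injective (trivial centralizer), so dim B^1 = 3.
dim H^1 = 102 - 3 = 99, which is dim X.

99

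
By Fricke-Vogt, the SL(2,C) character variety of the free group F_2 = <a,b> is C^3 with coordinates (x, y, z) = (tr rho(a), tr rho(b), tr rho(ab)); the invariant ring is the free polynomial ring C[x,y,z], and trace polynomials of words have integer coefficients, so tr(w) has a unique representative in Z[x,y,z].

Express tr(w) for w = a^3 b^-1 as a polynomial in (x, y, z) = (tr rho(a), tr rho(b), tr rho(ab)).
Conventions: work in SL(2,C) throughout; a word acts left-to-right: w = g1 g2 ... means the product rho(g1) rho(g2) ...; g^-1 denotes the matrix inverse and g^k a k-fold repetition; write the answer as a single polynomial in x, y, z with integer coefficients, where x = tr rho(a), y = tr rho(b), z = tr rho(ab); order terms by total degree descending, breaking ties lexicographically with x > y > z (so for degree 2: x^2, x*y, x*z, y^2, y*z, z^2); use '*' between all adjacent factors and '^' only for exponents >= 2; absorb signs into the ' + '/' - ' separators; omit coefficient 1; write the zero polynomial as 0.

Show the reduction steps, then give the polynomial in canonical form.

apply: trace(a^2) = trace(a) * trace(a) - trace(1)   [square of a] = x^2 - 2
apply: trace(a^3) = trace(a) * trace(a^2) - trace(a)   [square of a] = x^3 - 3*x
apply: trace(b a^2) = trace(a) * trace(b a) - trace(b)   [square of a] = x*z - y
apply: trace(a^3 b) = trace(a) * trace(b a^2) - trace(b a)   [square of a] = x^2*z - x*y - z
use: trace(a^3 b^-1) = trace(a^3) * trace(b) - trace(a^3 b)   [inverse elimination on b] = x^3*y - x^2*z - 2*x*y + z

x^3*y - x^2*z - 2*x*y + z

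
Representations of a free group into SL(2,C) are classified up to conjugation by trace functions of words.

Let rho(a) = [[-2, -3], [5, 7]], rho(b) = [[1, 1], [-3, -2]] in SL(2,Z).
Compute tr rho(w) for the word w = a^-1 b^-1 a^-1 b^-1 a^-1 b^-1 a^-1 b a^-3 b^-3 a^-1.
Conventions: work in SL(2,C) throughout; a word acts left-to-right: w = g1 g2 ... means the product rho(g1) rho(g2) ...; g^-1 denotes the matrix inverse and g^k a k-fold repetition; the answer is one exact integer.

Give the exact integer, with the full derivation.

rho(a^-1) = [[7, 3], [-5, -2]]
... * rho(b^-1) = [[-2, -1], [3, 1]]  ->  [[-5, -4], [4, 3]]
... * rho(a^-1) = [[7, 3], [-5, -2]]  ->  [[-15, -7], [13, 6]]
... * rho(b^-1) = [[-2, -1], [3, 1]]  ->  [[9, 8], [-8, -7]]
... * rho(a^-1) = [[7, 3], [-5, -2]]  ->  [[23, 11], [-21, -10]]
... * rho(b^-1) = [[-2, -1], [3, 1]]  ->  [[-13, -12], [12, 11]]
... * rho(a^-1) = [[7, 3], [-5, -2]]  ->  [[-31, -15], [29, 14]]
... * rho(b) = [[1, 1], [-3, -2]]  ->  [[14, -1], [-13, 1]]
... * rho(a^-1) = [[7, 3], [-5, -2]]  ->  [[103, 44], [-96, -41]]
... * rho(a^-1) = [[7, 3], [-5, -2]]  ->  [[501, 221], [-467, -206]]
... * rho(a^-1) = [[7, 3], [-5, -2]]  ->  [[2402, 1061], [-2239, -989]]
... * rho(b^-1) = [[-2, -1], [3, 1]]  ->  [[-1621, -1341], [1511, 1250]]
... * rho(b^-1) = [[-2, -1], [3, 1]]  ->  [[-781, 280], [728, -261]]
... * rho(b^-1) = [[-2, -1], [3, 1]]  ->  [[2402, 1061], [-2239, -989]]
... * rho(a^-1) = [[7, 3], [-5, -2]]  ->  [[11509, 5084], [-10728, -4739]]
tr = 11509 + -4739 = 6770

6770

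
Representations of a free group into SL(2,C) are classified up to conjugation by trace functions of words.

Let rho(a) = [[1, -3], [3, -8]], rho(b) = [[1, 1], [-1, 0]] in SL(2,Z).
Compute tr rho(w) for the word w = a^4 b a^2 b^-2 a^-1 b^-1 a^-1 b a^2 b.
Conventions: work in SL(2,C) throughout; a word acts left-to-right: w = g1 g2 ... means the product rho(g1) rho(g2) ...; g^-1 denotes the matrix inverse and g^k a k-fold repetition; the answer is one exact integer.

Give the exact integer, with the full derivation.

rho(a) = [[1, -3], [3, -8]]
... * rho(a) = [[1, -3], [3, -8]]  ->  [[-8, 21], [-21, 55]]
... * rho(a) = [[1, -3], [3, -8]]  ->  [[55, -144], [144, -377]]
... * rho(a) = [[1, -3], [3, -8]]  ->  [[-377, 987], [-987, 2584]]
... * rho(b) = [[1, 1], [-1, 0]]  ->  [[-1364, -377], [-3571, -987]]
... * rho(a) = [[1, -3], [3, -8]]  ->  [[-2495, 7108], [-6532, 18609]]
... * rho(a) = [[1, -3], [3, -8]]  ->  [[18829, -49379], [49295, -129276]]
... * rho(b^-1) = [[0, -1], [1, 1]]  ->  [[-49379, -68208], [-129276, -178571]]
... * rho(b^-1) = [[0, -1], [1, 1]]  ->  [[-68208, -18829], [-178571, -49295]]
... * rho(a^-1) = [[-8, 3], [-3, 1]]  ->  [[602151, -223453], [1576453, -585008]]
... * rho(b^-1) = [[0, -1], [1, 1]]  ->  [[-223453, -825604], [-585008, -2161461]]
... * rho(a^-1) = [[-8, 3], [-3, 1]]  ->  [[4264436, -1495963], [11164447, -3916485]]
... * rho(b) = [[1, 1], [-1, 0]]  ->  [[5760399, 4264436], [15080932, 11164447]]
... * rho(a) = [[1, -3], [3, -8]]  ->  [[18553707, -51396685], [48574273, -134558372]]
... * rho(a) = [[1, -3], [3, -8]]  ->  [[-135636348, 355512359], [-355100843, 930744157]]
... * rho(b) = [[1, 1], [-1, 0]]  ->  [[-491148707, -135636348], [-1285845000, -355100843]]
tr = -491148707 + -355100843 = -846249550

-846249550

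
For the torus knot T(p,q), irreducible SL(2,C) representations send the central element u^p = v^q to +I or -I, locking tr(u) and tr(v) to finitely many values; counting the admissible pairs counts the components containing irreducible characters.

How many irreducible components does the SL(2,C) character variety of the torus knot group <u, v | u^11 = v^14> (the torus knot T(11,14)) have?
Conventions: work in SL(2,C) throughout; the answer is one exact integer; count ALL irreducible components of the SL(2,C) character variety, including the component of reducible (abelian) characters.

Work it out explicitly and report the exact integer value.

In the torus knot group T(11,14), u^11 = v^14 is central, so an irreducible representation sends it to +I or -I (Schur).
This locks tr(u) to 2*cos(pi*alpha/11), alpha in 1..10, and tr(v) to 2*cos(pi*beta/14), beta in 1..13, on each component of irreducible characters.
The two central values (-1)^alpha I and (-1)^beta I must be the same matrix, so alpha and beta share a parity.
Counting: 5 odd alphas x 7 odd betas + 5 even alphas x 6 even betas = 35 + 30 = 65.
components with irreducible characters: 65; plus the single component of reducible (abelian) characters: total 66.

66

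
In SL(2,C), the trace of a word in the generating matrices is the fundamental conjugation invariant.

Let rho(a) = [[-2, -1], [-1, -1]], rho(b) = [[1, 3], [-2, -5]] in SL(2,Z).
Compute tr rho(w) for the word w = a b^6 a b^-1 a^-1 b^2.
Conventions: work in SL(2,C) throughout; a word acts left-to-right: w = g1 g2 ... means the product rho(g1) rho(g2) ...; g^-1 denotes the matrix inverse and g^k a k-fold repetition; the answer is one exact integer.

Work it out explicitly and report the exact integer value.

7214

rho(a) = [[-2, -1], [-1, -1]]
... * rho(b) = [[1, 3], [-2, -5]]  ->  [[0, -1], [1, 2]]
... * rho(b) = [[1, 3], [-2, -5]]  ->  [[2, 5], [-3, -7]]
... * rho(b) = [[1, 3], [-2, -5]]  ->  [[-8, -19], [11, 26]]
... * rho(b) = [[1, 3], [-2, -5]]  ->  [[30, 71], [-41, -97]]
... * rho(b) = [[1, 3], [-2, -5]]  ->  [[-112, -265], [153, 362]]
... * rho(b) = [[1, 3], [-2, -5]]  ->  [[418, 989], [-571, -1351]]
... * rho(a) = [[-2, -1], [-1, -1]]  ->  [[-1825, -1407], [2493, 1922]]
... * rho(b^-1) = [[-5, -3], [2, 1]]  ->  [[6311, 4068], [-8621, -5557]]
... * rho(a^-1) = [[-1, 1], [1, -2]]  ->  [[-2243, -1825], [3064, 2493]]
... * rho(b) = [[1, 3], [-2, -5]]  ->  [[1407, 2396], [-1922, -3273]]
... * rho(b) = [[1, 3], [-2, -5]]  ->  [[-3385, -7759], [4624, 10599]]
tr = -3385 + 10599 = 7214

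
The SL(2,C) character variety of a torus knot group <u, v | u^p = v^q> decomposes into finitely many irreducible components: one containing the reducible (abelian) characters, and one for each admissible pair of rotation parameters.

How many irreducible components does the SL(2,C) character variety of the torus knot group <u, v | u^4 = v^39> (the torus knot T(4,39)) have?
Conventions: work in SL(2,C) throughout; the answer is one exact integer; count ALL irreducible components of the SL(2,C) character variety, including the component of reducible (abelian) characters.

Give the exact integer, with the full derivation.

58

For T(4,39): irreducibility forces the central element u^4 = v^39 to one of +I, -I.
This locks tr(u) to 2*cos(pi*alpha/4), alpha in 1..3, and tr(v) to 2*cos(pi*beta/39), beta in 1..38, on each component of irreducible characters.
u^4 = (-1)^alpha I and v^39 = (-1)^beta I must agree, so alpha and beta have equal parity.
Enumerate parity-matched pairs: 2*19 odd-odd plus 1*19 even-even gives 57.
Total: 57 irreducible-character components + 1 reducible (abelian) component = 58.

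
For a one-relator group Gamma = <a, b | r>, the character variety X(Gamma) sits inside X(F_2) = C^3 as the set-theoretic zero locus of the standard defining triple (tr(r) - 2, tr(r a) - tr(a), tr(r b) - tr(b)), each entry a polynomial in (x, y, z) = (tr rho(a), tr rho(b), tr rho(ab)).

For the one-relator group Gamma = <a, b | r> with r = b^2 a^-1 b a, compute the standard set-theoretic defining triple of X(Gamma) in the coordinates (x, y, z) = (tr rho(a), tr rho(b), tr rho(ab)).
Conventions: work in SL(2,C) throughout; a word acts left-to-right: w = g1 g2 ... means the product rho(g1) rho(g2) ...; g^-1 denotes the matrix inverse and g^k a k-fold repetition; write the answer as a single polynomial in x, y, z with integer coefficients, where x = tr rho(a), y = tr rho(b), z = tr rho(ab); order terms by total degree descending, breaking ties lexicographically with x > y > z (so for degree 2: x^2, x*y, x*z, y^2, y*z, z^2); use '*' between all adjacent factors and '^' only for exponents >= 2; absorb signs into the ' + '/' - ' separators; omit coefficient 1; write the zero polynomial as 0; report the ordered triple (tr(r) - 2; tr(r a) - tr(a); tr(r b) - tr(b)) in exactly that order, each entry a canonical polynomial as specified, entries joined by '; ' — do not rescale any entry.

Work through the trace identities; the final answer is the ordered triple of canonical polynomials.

x*y^2*z - x^2*y - y*z^2 + y - 2; x^2*y^2*z - x^3*y - x*y^3 - x*y*z^2 + y^2*z + 3*x*y - x - z; x*y^3*z - x^2*y^2 - y^2*z^2 - x*y*z + x^2 + y^2 + z^2 - y - 2

trace(b a b) = trace(b) trace(a b) - trace(a) = y*z - x
use: trace(b a b^2) = trace(b) trace(b a b) - trace(b a) = y^2*z - x*y - z
apply: trace(a b a b) = trace(a b) trace(a b) - trace(1)   [split at repeated a] = z^2 - 2
apply: trace(a b a) = trace(a) trace(b a) - trace(b) = x*z - y
trace(b a b^2 a) = trace(b) trace(a b a b) - trace(a b a) = y*z^2 - x*z - y
trace(b^2 a^-1 b a) = trace(b a b^2) trace(a) - trace(b a b^2 a) = x*y^2*z - x^2*y - y*z^2 + y
use: trace(a^2) = trace(a) trace(a) - trace(1) = x^2 - 2
trace(a^2 b^2) = trace(b) trace(a^2 b) - trace(a^2) = x*y*z - x^2 - y^2 + 2
apply: trace(b a^2 b^2) = trace(b) trace(a^2 b^2) - trace(a^2 b) = x*y^2*z - x^2*y - y^3 - x*z + 3*y
use: trace(b a^2 b^2 a) = trace(a) trace(b^2 a b a) - trace(b^2 a b) = x*y*z^2 - x^2*z - y^2*z + z
trace(b^2 a^-1 b a^2) = trace(b a^2 b^2) trace(a) - trace(b a^2 b^2 a) = x^2*y^2*z - x^3*y - x*y^3 - x*y*z^2 + y^2*z + 3*x*y - z
apply: trace(b a b^3) = trace(b) trace(b a b^2) - trace(b a b)   [square of b] = y^3*z - x*y^2 - 2*y*z + x
trace(b a b^3 a) = trace(b) trace(b a b a b) - trace(b a b a)   [square of b] = y^2*z^2 - x*y*z - y^2 - z^2 + 2
trace(b^2 a^-1 b a b) = trace(b a b^3) trace(a) - trace(b a b^3 a)   [inverse elimination on a] = x*y^3*z - x^2*y^2 - y^2*z^2 - x*y*z + x^2 + y^2 + z^2 - 2
assemble the triple (trace(r) - 2; trace(r a) - x; trace(r b) - y)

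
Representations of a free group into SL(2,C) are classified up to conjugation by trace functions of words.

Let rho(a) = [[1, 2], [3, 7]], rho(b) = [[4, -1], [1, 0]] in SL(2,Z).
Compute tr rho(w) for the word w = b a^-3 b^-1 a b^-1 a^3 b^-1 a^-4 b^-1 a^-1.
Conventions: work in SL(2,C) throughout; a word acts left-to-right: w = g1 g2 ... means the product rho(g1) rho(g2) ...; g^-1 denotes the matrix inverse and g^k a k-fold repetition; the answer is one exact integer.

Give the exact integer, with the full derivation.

rho(b) = [[4, -1], [1, 0]]
... * rho(a^-1) = [[7, -2], [-3, 1]]  ->  [[31, -9], [7, -2]]
... * rho(a^-1) = [[7, -2], [-3, 1]]  ->  [[244, -71], [55, -16]]
... * rho(a^-1) = [[7, -2], [-3, 1]]  ->  [[1921, -559], [433, -126]]
... * rho(b^-1) = [[0, 1], [-1, 4]]  ->  [[559, -315], [126, -71]]
... * rho(a) = [[1, 2], [3, 7]]  ->  [[-386, -1087], [-87, -245]]
... * rho(b^-1) = [[0, 1], [-1, 4]]  ->  [[1087, -4734], [245, -1067]]
... * rho(a) = [[1, 2], [3, 7]]  ->  [[-13115, -30964], [-2956, -6979]]
... * rho(a) = [[1, 2], [3, 7]]  ->  [[-106007, -242978], [-23893, -54765]]
... * rho(a) = [[1, 2], [3, 7]]  ->  [[-834941, -1912860], [-188188, -431141]]
... * rho(b^-1) = [[0, 1], [-1, 4]]  ->  [[1912860, -8486381], [431141, -1912752]]
... * rho(a^-1) = [[7, -2], [-3, 1]]  ->  [[38849163, -12312101], [8756243, -2775034]]
... * rho(a^-1) = [[7, -2], [-3, 1]]  ->  [[308880444, -90010427], [69618803, -20287520]]
... * rho(a^-1) = [[7, -2], [-3, 1]]  ->  [[2432194389, -707771315], [548194181, -159525126]]
... * rho(a^-1) = [[7, -2], [-3, 1]]  ->  [[19148674668, -5572160093], [4315934645, -1255913488]]
... * rho(b^-1) = [[0, 1], [-1, 4]]  ->  [[5572160093, -3139965704], [1255913488, -707719307]]
... * rho(a^-1) = [[7, -2], [-3, 1]]  ->  [[48425017763, -14284285890], [10914552337, -3219546283]]
tr = 48425017763 + -3219546283 = 45205471480

45205471480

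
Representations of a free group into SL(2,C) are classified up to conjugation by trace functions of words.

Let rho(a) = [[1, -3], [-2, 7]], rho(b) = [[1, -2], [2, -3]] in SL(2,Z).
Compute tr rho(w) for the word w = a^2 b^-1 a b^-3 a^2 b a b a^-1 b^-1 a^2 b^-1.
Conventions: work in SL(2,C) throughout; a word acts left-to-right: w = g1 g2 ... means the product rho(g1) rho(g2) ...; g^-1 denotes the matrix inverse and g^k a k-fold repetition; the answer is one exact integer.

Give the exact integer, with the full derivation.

-2882984880

rho(a) = [[1, -3], [-2, 7]]
... * rho(a) = [[1, -3], [-2, 7]]  ->  [[7, -24], [-16, 55]]
... * rho(b^-1) = [[-3, 2], [-2, 1]]  ->  [[27, -10], [-62, 23]]
... * rho(a) = [[1, -3], [-2, 7]]  ->  [[47, -151], [-108, 347]]
... * rho(b^-1) = [[-3, 2], [-2, 1]]  ->  [[161, -57], [-370, 131]]
... * rho(b^-1) = [[-3, 2], [-2, 1]]  ->  [[-369, 265], [848, -609]]
... * rho(b^-1) = [[-3, 2], [-2, 1]]  ->  [[577, -473], [-1326, 1087]]
... * rho(a) = [[1, -3], [-2, 7]]  ->  [[1523, -5042], [-3500, 11587]]
... * rho(a) = [[1, -3], [-2, 7]]  ->  [[11607, -39863], [-26674, 91609]]
... * rho(b) = [[1, -2], [2, -3]]  ->  [[-68119, 96375], [156544, -221479]]
... * rho(a) = [[1, -3], [-2, 7]]  ->  [[-260869, 878982], [599502, -2019985]]
... * rho(b) = [[1, -2], [2, -3]]  ->  [[1497095, -2115208], [-3440468, 4860951]]
... * rho(a^-1) = [[7, 3], [2, 1]]  ->  [[6249249, 2376077], [-14361374, -5460453]]
... * rho(b^-1) = [[-3, 2], [-2, 1]]  ->  [[-23499901, 14874575], [54005028, -34183201]]
... * rho(a) = [[1, -3], [-2, 7]]  ->  [[-53249051, 174621728], [122371430, -401297491]]
... * rho(a) = [[1, -3], [-2, 7]]  ->  [[-402492507, 1382099249], [924966412, -3176196727]]
... * rho(b^-1) = [[-3, 2], [-2, 1]]  ->  [[-1556720977, 577114235], [3577494218, -1326263903]]
tr = -1556720977 + -1326263903 = -2882984880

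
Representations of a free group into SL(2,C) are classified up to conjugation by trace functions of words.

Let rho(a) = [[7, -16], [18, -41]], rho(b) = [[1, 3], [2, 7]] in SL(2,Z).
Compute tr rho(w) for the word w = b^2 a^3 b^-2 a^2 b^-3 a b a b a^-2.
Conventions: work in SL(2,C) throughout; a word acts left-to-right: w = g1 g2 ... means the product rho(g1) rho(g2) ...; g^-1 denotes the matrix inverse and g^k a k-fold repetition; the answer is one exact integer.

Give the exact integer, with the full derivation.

-299607483587116286

rho(b) = [[1, 3], [2, 7]]
... * rho(b) = [[1, 3], [2, 7]]  ->  [[7, 24], [16, 55]]
... * rho(a) = [[7, -16], [18, -41]]  ->  [[481, -1096], [1102, -2511]]
... * rho(a) = [[7, -16], [18, -41]]  ->  [[-16361, 37240], [-37484, 85319]]
... * rho(a) = [[7, -16], [18, -41]]  ->  [[555793, -1265064], [1273354, -2898335]]
... * rho(b^-1) = [[7, -3], [-2, 1]]  ->  [[6420679, -2932443], [14710148, -6718397]]
... * rho(b^-1) = [[7, -3], [-2, 1]]  ->  [[50809639, -22194480], [116407830, -50848841]]
... * rho(a) = [[7, -16], [18, -41]]  ->  [[-43833167, 97019456], [-100424328, 222277201]]
... * rho(a) = [[7, -16], [18, -41]]  ->  [[1439518039, -3276467024], [3298019322, -7506575993]]
... * rho(b^-1) = [[7, -3], [-2, 1]]  ->  [[16629560321, -7595021141], [38099287240, -17400633959]]
... * rho(b^-1) = [[7, -3], [-2, 1]]  ->  [[131596964529, -57483702104], [301496278598, -131698495679]]
... * rho(b^-1) = [[7, -3], [-2, 1]]  ->  [[1036146155911, -452274595691], [2373870941544, -1036187331473]]
... * rho(a) = [[7, -16], [18, -41]]  ->  [[-887919631061, 1964919928755], [-2034275375706, 4501745525689]]
... * rho(b) = [[1, 3], [2, 7]]  ->  [[3041920226449, 11090680608102], [6969215675672, 25409392552705]]
... * rho(a) = [[7, -16], [18, -41]]  ->  [[220925692530979, -503388628555366], [506153575678394, -1153292545471657]]
... * rho(b) = [[1, 3], [2, 7]]  ->  [[-785851564579753, -2860943322294625], [-1800431515264920, -6554587091266417]]
... * rho(a^-1) = [[-41, 16], [-18, 7]]  ->  [[83716893949073123, -32600228289338423], [191800259768657226, -74689013883103639]]
... * rho(a^-1) = [[-41, 16], [-18, 7]]  ->  [[-2845588542703906429, 1111268705159801007], [-6519408400619080764, 2545981059116790143]]
tr = -2845588542703906429 + 2545981059116790143 = -299607483587116286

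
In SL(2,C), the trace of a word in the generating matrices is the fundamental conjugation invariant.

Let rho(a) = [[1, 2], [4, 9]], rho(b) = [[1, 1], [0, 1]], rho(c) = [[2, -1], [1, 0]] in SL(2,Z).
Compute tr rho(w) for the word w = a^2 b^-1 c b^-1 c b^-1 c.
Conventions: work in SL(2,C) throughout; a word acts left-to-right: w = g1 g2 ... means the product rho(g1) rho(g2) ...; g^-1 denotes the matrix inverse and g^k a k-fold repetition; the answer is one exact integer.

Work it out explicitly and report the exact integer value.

-98

rho(a) = [[1, 2], [4, 9]]
... * rho(a) = [[1, 2], [4, 9]]  ->  [[9, 20], [40, 89]]
... * rho(b^-1) = [[1, -1], [0, 1]]  ->  [[9, 11], [40, 49]]
... * rho(c) = [[2, -1], [1, 0]]  ->  [[29, -9], [129, -40]]
... * rho(b^-1) = [[1, -1], [0, 1]]  ->  [[29, -38], [129, -169]]
... * rho(c) = [[2, -1], [1, 0]]  ->  [[20, -29], [89, -129]]
... * rho(b^-1) = [[1, -1], [0, 1]]  ->  [[20, -49], [89, -218]]
... * rho(c) = [[2, -1], [1, 0]]  ->  [[-9, -20], [-40, -89]]
tr = -9 + -89 = -98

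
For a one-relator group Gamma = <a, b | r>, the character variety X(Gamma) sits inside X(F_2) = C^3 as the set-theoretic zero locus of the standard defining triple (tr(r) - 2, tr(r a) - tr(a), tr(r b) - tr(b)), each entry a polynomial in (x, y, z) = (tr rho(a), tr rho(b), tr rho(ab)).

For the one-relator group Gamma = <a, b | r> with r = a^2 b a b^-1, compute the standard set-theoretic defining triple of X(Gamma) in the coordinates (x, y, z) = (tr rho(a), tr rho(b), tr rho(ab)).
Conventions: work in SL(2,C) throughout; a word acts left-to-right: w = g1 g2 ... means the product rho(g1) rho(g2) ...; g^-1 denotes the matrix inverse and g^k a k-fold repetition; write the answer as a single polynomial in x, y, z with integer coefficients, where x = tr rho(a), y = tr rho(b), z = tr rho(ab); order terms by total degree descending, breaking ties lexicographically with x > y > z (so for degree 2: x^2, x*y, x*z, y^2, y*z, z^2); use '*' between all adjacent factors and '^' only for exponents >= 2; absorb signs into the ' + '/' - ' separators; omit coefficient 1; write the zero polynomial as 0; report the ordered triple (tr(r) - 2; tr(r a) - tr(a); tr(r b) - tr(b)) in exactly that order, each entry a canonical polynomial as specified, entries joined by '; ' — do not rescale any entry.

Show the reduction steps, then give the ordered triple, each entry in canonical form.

x^2*y*z - x*y^2 - x*z^2 + x - 2; x^3*y*z - x^2*y^2 - x^2*z^2 - x*y*z + x^2 + y^2 + z^2 - x - 2; x^2*z - x*y - y - z

tr(a b a) = tr(a) * tr(b a) - tr(b) = x*z - y
and tr(a^2 b a) = tr(a) * tr(a b a) - tr(a b) = x^2*z - x*y - z
next, tr(b a b a) = tr(a b) * tr(a b) - tr(1)   [split at repeated a] = z^2 - 2
and tr(b a b) = tr(b) * tr(a b) - tr(a) = y*z - x
tr(a^2 b a b) = tr(a) * tr(b a b a) - tr(b a b) = x*z^2 - y*z - x
and tr(a^2 b a b^-1) = tr(a^2 b a) * tr(b) - tr(a^2 b a b) = x^2*y*z - x*y^2 - x*z^2 + x
and tr(a^3 b a) = tr(a) * tr(a^2 b a) - tr(a^2 b) = x^3*z - x^2*y - 2*x*z + y
tr(a^3 b a b) = tr(a) * tr(b a b a^2) - tr(b a b a) = x^2*z^2 - x*y*z - x^2 - z^2 + 2
next, tr(a^2 b a b^-1 a) = tr(a^3 b a) * tr(b) - tr(a^3 b a b) = x^3*y*z - x^2*y^2 - x^2*z^2 - x*y*z + x^2 + y^2 + z^2 - 2
assemble the triple (tr(r) - 2; tr(r a) - x; tr(r b) - y)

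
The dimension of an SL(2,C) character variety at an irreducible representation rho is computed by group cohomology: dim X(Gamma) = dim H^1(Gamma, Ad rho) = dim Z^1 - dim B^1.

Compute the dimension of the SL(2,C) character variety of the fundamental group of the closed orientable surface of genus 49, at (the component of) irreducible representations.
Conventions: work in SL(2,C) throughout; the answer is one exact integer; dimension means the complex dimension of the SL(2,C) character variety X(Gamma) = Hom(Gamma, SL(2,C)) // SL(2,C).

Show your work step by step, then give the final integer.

288

pi_1 of the closed genus-49 surface has 98 generators bound by the single product-of-commutators relator.
Before the relator condition, cocycle space has dim 3*98 = 294.
d_2 is surjective at irreducible rho (its cokernel H^2 is dual to H^0 = 0), so dim Z^1 = 294 - 3 = 291.
Coboundaries contribute dim B^1 = 3 (injective at irreducible rho).
dim X = dim H^1 = 291 - 3 = 288.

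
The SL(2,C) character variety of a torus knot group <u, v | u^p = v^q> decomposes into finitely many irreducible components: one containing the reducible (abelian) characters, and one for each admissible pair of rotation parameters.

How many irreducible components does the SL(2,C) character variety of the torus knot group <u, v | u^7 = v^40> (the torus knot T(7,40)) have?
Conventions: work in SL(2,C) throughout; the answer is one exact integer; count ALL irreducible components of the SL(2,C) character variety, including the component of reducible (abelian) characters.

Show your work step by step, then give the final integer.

118

Gamma = < u, v | u^7 = v^40 > (torus knot T(7,40)); the central element u^7 = v^40 acts as +I or -I in any irreducible SL(2,C) representation.
On an irreducible component, tr(u) is locked at 2*cos(pi*alpha/7) for some alpha in 1..6, and tr(v) at 2*cos(pi*beta/40) for some beta in 1..39.
u^7 = (-1)^alpha I and v^40 = (-1)^beta I must agree, so alpha and beta have equal parity.
count pairs: odd alpha (3 choices) x odd beta (20), plus even alpha (3) x even beta (19): 3*20 + 3*19 = 117.
components with irreducible characters: 117; plus the single component of reducible (abelian) characters: total 118.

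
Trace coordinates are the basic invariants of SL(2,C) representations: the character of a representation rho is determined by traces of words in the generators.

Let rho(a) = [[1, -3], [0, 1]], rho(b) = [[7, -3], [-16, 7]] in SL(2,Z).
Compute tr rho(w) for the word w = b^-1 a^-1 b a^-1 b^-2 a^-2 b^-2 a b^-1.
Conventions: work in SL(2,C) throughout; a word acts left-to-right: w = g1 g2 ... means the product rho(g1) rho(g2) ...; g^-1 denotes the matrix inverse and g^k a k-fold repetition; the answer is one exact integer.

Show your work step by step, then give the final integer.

rho(b^-1) = [[7, 3], [16, 7]]
... * rho(a^-1) = [[1, 3], [0, 1]]  ->  [[7, 24], [16, 55]]
... * rho(b) = [[7, -3], [-16, 7]]  ->  [[-335, 147], [-768, 337]]
... * rho(a^-1) = [[1, 3], [0, 1]]  ->  [[-335, -858], [-768, -1967]]
... * rho(b^-1) = [[7, 3], [16, 7]]  ->  [[-16073, -7011], [-36848, -16073]]
... * rho(b^-1) = [[7, 3], [16, 7]]  ->  [[-224687, -97296], [-515104, -223055]]
... * rho(a^-1) = [[1, 3], [0, 1]]  ->  [[-224687, -771357], [-515104, -1768367]]
... * rho(a^-1) = [[1, 3], [0, 1]]  ->  [[-224687, -1445418], [-515104, -3313679]]
... * rho(b^-1) = [[7, 3], [16, 7]]  ->  [[-24699497, -10791987], [-56624592, -24741065]]
... * rho(b^-1) = [[7, 3], [16, 7]]  ->  [[-345568271, -149642400], [-792229184, -343061231]]
... * rho(a) = [[1, -3], [0, 1]]  ->  [[-345568271, 887062413], [-792229184, 2033626321]]
... * rho(b^-1) = [[7, 3], [16, 7]]  ->  [[11774020711, 5172732078], [26992416848, 11858696695]]
tr = 11774020711 + 11858696695 = 23632717406

23632717406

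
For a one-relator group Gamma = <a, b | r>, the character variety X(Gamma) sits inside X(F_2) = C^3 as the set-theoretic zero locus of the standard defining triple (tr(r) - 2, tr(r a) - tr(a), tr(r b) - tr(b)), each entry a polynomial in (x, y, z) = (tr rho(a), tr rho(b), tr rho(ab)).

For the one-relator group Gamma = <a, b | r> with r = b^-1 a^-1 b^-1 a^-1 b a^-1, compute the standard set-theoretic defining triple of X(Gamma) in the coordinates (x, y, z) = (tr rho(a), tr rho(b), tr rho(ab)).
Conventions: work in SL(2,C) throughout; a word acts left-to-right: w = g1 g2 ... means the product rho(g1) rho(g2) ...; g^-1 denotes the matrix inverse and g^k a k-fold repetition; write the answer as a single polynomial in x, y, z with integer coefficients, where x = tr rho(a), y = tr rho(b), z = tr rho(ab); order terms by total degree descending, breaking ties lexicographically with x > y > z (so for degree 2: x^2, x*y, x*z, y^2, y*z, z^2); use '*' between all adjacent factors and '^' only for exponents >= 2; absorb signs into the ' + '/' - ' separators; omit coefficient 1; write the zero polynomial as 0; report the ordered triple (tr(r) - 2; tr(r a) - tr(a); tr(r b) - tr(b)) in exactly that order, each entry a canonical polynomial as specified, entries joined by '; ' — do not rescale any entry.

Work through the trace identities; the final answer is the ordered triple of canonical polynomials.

x*y*z^2 - y^2*z - z^3 - x*y + 3*z - 2; x*z - x - y; x^2*y*z - x*y^2 - x*z^2 + x - y

use: trace(a^-1) = trace(a) = x
use: trace(a^-1 b) = trace(b)*trace(a) - trace(b a)  (eliminate a^-1) = x*y - z
trace(a^-1 b^-1) = trace(a^-1)*trace(b) - trace(a^-1 b)  (eliminate b^-1) = z
apply: trace(a b a) = trace(a)*trace(b a) - trace(b)  (reduce the a square) = x*z - y
use: trace(a b a b) = trace(a b)*trace(a b) - trace(1)  (split on a) = z^2 - 2
trace(b^-1 a b a) = trace(a b a)*trace(b) - trace(a b a b)  (eliminate b^-1) = x*y*z - y^2 - z^2 + 2
trace(a b a^-1 b^-1) = trace(b^-1 a b)*trace(a) - trace(b^-1 a b a)  (eliminate a^-1) = -x*y*z + x^2 + y^2 + z^2 - 2
trace(b a^-1 b^-2 a) = trace(a b a^-1 b^-1)*trace(b) - trace(a b a^-1)  (eliminate b^-1) = -x*y^2*z + x^2*y + y^3 + y*z^2 - 3*y
trace(b^-1 a^-1 b a^-1 b^-1) = trace(b a^-1 b^-2)*trace(a) - trace(b a^-1 b^-2 a)  (eliminate a^-1) = x*y^2*z - x^2*y - y^3 - y*z^2 + x*z + 3*y
apply: trace(b^2) = trace(b)*trace(b) - trace(1)  (reduce the b square) = y^2 - 2
trace(b a b) = trace(b)*trace(a b) - trace(a)  (reduce the b square) = y*z - x
trace(b a b^2) = trace(b)*trace(b a b) - trace(b a)  (reduce the b square) = y^2*z - x*y - z
use: trace(b a b^2 a) = trace(b)*trace(a b a b) - trace(a b a)  (reduce the b square) = y*z^2 - x*z - y
trace(a b^2 a^-1 b) = trace(b a b^2)*trace(a) - trace(b a b^2 a)  (eliminate a^-1) = x*y^2*z - x^2*y - y*z^2 + y
trace(b a^-1 b^-1 a b) = trace(a b^2 a^-1)*trace(b) - trace(a b^2 a^-1 b)  (eliminate b^-1) = -x*y^2*z + x^2*y + y^3 + y*z^2 - 3*y
trace(a b a b a) = trace(a)*trace(b a b a) - trace(b a b)  (reduce the a square) = x*z^2 - y*z - x
trace(a b a b a b) = trace(b a)*trace(b a b a) - trace(b^-1 a^-1)  (split on b) = z^3 - 3*z
apply: trace(b^-1 a b a b a) = trace(a b a b a)*trace(b) - trace(a b a b a b)  (eliminate b^-1) = x*y*z^2 - y^2*z - z^3 - x*y + 3*z
trace(b a^-1 b^-1 a b a) = trace(b^-1 a b a b)*trace(a) - trace(b^-1 a b a b a)  (eliminate a^-1) = -x*y*z^2 + x^2*z + y^2*z + z^3 - 3*z
trace(a^-1 b a^-1 b^-1 a b) = trace(b a^-1 b^-1 a b)*trace(a) - trace(b a^-1 b^-1 a b a)  (eliminate a^-1) = -x^2*y^2*z + x^3*y + x*y^3 + 2*x*y*z^2 - x^2*z - y^2*z - z^3 - 3*x*y + 3*z
trace(b^-1 a^-1 b a^-1 b^-1 a) = trace(a^-1 b a^-1 b^-1 a)*trace(b) - trace(a^-1 b a^-1 b^-1 a b)  (eliminate b^-1) = x^2*y^2*z - x^3*y - x*y^3 - 2*x*y*z^2 + x^2*z + y^2*z + z^3 + 4*x*y - 3*z
apply: trace(b^-1 a^-1 b^-1 a^-1 b a^-1) = trace(b^-1 a^-1 b a^-1 b^-1)*trace(a) - trace(b^-1 a^-1 b a^-1 b^-1 a)  (eliminate a^-1) = x*y*z^2 - y^2*z - z^3 - x*y + 3*z
apply: trace(a^-1 b^-1 a^-1 b a^-1) = trace(b^-1 a^-1 b a^-1)*trace(a) - trace(b^-1 a^-1 b) = x^2*y*z - x*y^2 - x*z^2 + x
assemble the triple (trace(r) - 2; trace(r a) - x; trace(r b) - y)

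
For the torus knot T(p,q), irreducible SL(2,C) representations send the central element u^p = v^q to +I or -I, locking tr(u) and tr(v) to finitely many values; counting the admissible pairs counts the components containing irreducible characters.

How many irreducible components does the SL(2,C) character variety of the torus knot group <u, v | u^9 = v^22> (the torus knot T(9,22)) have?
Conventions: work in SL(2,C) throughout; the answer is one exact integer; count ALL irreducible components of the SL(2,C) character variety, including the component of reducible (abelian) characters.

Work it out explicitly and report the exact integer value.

85

In the torus knot group T(9,22), u^9 = v^22 is central, so an irreducible representation sends it to +I or -I (Schur).
So on each irreducible component the traces are pinned: tr(u) = 2*cos(pi*alpha/9) with 1 <= alpha <= 8, tr(v) = 2*cos(pi*beta/22) with 1 <= beta <= 21.
Consistency of u^9 = (-1)^alpha I with v^22 = (-1)^beta I forces alpha = beta (mod 2).
Counting: 4 odd alphas x 11 odd betas + 4 even alphas x 10 even betas = 44 + 40 = 84.
components with irreducible characters: 84; plus the single component of reducible (abelian) characters: total 85.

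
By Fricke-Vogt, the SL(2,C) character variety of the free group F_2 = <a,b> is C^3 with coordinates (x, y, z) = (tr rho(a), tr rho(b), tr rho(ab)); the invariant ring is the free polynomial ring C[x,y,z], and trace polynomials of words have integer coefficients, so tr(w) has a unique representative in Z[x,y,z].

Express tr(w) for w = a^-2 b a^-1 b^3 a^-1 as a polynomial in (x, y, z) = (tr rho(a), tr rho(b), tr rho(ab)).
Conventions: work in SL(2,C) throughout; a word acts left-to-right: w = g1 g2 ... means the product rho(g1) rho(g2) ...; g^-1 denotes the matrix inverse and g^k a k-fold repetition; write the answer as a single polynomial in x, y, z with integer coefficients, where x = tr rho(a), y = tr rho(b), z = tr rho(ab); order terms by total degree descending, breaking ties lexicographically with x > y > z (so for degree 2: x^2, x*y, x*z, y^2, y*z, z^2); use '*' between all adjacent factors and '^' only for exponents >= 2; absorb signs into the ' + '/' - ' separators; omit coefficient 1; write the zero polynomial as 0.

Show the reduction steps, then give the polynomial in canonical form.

and trace(b^2) = trace(b)*trace(b) - trace(1)   [square of b] = y^2 - 2
trace(b^3) = trace(b)*trace(b^2) - trace(b)   [square of b] = y^3 - 3*y
next, trace(b^4) = trace(b)*trace(b^3) - trace(b^2)   [square of b] = y^4 - 4*y^2 + 2
trace(b a b) = trace(b)*trace(a b) - trace(a)   [square of b] = y*z - x
next, trace(b^2 a b) = trace(b)*trace(b a b) - trace(b a)   [square of b] = y^2*z - x*y - z
trace(b^4 a) = trace(b)*trace(b^2 a b) - trace(b^2 a)   [square of b] = y^3*z - x*y^2 - 2*y*z + x
trace(b a^-1 b^3) = trace(b^4)*trace(a) - trace(b^4 a)   [inverse elimination on a] = x*y^4 - y^3*z - 3*x*y^2 + 2*y*z + x
and trace(a b a b) = trace(a b)*trace(a b) - trace(1)   [split at a repeated a] = z^2 - 2
trace(a b a) = trace(a)*trace(b a) - trace(b)   [square of a] = x*z - y
trace(a b a b^2) = trace(b)*trace(a b a b) - trace(a b a)   [square of b] = y*z^2 - x*z - y
and trace(b^3 a b a) = trace(b)*trace(a b a b^2) - trace(a b a b)   [square of b] = y^2*z^2 - x*y*z - y^2 - z^2 + 2
trace(b a^-1 b^3 a) = trace(b^3 a b)*trace(a) - trace(b^3 a b a)   [inverse elimination on a] = x*y^3*z - x^2*y^2 - y^2*z^2 - x*y*z + x^2 + y^2 + z^2 - 2
trace(b a^-1 b^3 a^-1) = trace(b a^-1 b^3)*trace(a) - trace(b a^-1 b^3 a)   [inverse elimination on a] = x^2*y^4 - 2*x*y^3*z - 2*x^2*y^2 + y^2*z^2 + 3*x*y*z - y^2 - z^2 + 2
trace(b a^-1 b^3 a^-2) = trace(b a^-1 b^3 a^-1)*trace(a) - trace(b a^-1 b^3)   [inverse elimination on a] = x^3*y^4 - 2*x^2*y^3*z - 2*x^3*y^2 - x*y^4 + x*y^2*z^2 + 3*x^2*y*z + y^3*z + 2*x*y^2 - x*z^2 - 2*y*z + x
trace(a^-2 b a^-1 b^3 a^-1) = trace(b a^-1 b^3 a^-2)*trace(a) - trace(b a^-1 b^3 a^-1)   [inverse elimination on a] = x^4*y^4 - 2*x^3*y^3*z - 2*x^4*y^2 - 2*x^2*y^4 + x^2*y^2*z^2 + 3*x^3*y*z + 3*x*y^3*z + 4*x^2*y^2 - x^2*z^2 - y^2*z^2 - 5*x*y*z + x^2 + y^2 + z^2 - 2

x^4*y^4 - 2*x^3*y^3*z - 2*x^4*y^2 - 2*x^2*y^4 + x^2*y^2*z^2 + 3*x^3*y*z + 3*x*y^3*z + 4*x^2*y^2 - x^2*z^2 - y^2*z^2 - 5*x*y*z + x^2 + y^2 + z^2 - 2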